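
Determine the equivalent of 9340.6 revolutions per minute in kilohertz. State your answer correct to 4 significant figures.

1 rpm = 1.66667 × 10^-5 kilohertz.
Thus 9340.6 × 1.66667 × 10^-5 ≈ 0.1557 kHz.

0.1557 kHz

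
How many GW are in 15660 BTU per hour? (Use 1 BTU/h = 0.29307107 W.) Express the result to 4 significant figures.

1 BTU/h = 2.93071e-10 gigawatts.
15660 × 2.93071e-10 ≈ 4.589e-6 GW.

4.589e-6 GW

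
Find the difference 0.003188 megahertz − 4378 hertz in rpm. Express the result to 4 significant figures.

-71400 revolutions per minute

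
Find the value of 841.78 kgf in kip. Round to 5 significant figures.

1 kilogram-force = 0.00220462 kips.
So 841.78 × 0.00220462 ≈ 1.8558 kip.

1.8558 kip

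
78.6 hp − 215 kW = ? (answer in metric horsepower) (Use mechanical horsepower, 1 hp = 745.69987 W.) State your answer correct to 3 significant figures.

78.6 hp = 79.6902 PS and 215 kW = 292.319 PS.
79.6902 − 292.319 ≈ -213 PS.

-213 PS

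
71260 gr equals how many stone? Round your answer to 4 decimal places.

0.7271 stone

1 grain = 1.02041e-5 st.
71260 × 1.02041e-5 ≈ 0.7271 st.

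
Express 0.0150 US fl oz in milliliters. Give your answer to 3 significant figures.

0.444 mL

1 US fl oz = 29.5735 mL.
Thus 0.0150 × 29.5735 ≈ 0.444 mL.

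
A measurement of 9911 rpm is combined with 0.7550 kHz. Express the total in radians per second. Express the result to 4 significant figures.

5782 rad/s

9911 rpm = 1037.88 rad/s and 0.7550 kHz = 4743.80 rad/s.
1037.88 + 4743.80 ≈ 5782 rad/s.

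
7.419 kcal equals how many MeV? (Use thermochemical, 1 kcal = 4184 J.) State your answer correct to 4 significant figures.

1 kcal = 2.61145 × 10^16 MeV.
So 7.419 × 2.61145 × 10^16 ≈ 1.937 × 10^17 MeV.

1.937 × 10^17 megaelectronvolts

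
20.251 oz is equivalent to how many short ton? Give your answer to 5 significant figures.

1 oz = 3.12500 × 10^-5 short tons.
20.251 × 3.12500 × 10^-5 ≈ 0.00063284 short ton.

0.00063284 short tons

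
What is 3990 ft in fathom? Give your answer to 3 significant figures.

665 fathoms

1 foot = 0.166667 fathom.
3990 × 0.166667 ≈ 665 fathom.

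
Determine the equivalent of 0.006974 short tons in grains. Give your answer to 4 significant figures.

97640 gr

1 short ton = 1.40000 × 10^7 gr.
So 0.006974 × 1.40000 × 10^7 ≈ 97640 gr.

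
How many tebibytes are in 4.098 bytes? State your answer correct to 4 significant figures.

3.727e-12 TiB

1 byte = 9.09495e-13 TiB.
Then 4.098 × 9.09495e-13 ≈ 3.727e-12 TiB.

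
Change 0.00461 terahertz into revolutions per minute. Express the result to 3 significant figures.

2.77e+11 revolutions per minute

1 terahertz = 6.00000e+13 revolutions per minute.
Then 0.00461 × 6.00000e+13 ≈ 2.77e+11 rpm.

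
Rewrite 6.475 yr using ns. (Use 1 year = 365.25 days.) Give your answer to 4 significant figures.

2.043 × 10^17 nanoseconds

1 yr = 3.15576 × 10^16 nanoseconds.
Thus 6.475 × 3.15576 × 10^16 ≈ 2.043 × 10^17 ns.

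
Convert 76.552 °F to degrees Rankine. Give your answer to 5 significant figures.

536.22 °R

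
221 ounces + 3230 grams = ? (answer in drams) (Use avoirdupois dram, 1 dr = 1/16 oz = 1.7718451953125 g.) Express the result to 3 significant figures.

221 oz = 3536.00 dr and 3230 g = 1822.96 dr.
3536.00 + 1822.96 ≈ 5360 dr.

5360 dr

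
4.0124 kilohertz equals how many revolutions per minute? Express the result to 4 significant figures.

240700 revolutions per minute

1 kilohertz = 60000.0 rpm.
4.0124 × 60000.0 ≈ 240700 rpm.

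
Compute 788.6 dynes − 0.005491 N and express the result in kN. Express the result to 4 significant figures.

788.6 dyn = 7.88600 × 10^-6 kN and 0.005491 N = 5.49100 × 10^-6 kN.
7.88600 × 10^-6 − 5.49100 × 10^-6 ≈ 2.395 × 10^-6 kN.

2.395 × 10^-6 kN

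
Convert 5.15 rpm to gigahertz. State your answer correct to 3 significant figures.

8.58 × 10^-11 gigahertz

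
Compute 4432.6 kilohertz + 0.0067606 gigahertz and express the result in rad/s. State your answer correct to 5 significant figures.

4432.6 kHz = 2.78508 × 10^7 rad/s and 0.0067606 GHz = 4.24781 × 10^7 rad/s.
2.78508 × 10^7 + 4.24781 × 10^7 ≈ 7.0329 × 10^7 rad/s.

7.0329 × 10^7 radians per second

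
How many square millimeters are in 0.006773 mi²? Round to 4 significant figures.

1.754 × 10^10 square millimeters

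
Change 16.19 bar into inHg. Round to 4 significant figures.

478.1 inHg

1 bar = 29.5300 inHg.
16.19 × 29.5300 ≈ 478.1 inHg.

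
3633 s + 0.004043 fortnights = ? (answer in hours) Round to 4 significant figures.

3633 s = 1.00917 h and 0.004043 fortnight = 1.35845 h.
1.00917 + 1.35845 ≈ 2.368 h.

2.368 hours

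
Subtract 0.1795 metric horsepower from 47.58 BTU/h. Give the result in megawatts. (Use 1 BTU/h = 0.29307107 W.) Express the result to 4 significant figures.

-0.0001181 MW

47.58 BTU/h = 1.39443 × 10^-5 MW and 0.1795 PS = 0.000132022 MW.
1.39443 × 10^-5 − 0.000132022 ≈ -0.0001181 MW.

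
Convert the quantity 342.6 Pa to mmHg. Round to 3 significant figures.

1 Pa = 0.00750062 millimeters of mercury.
So 342.6 × 0.00750062 ≈ 2.57 mmHg.

2.57 millimeters of mercury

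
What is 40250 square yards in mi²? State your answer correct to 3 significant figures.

0.0130 square miles

1 square yard = 3.22831 × 10^-7 square miles.
40250 × 3.22831 × 10^-7 ≈ 0.0130 mi².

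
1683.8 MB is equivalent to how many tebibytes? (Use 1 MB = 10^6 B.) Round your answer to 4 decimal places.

1 megabyte = 9.09495e-7 TiB.
Then 1683.8 × 9.09495e-7 ≈ 0.0015 TiB.

0.0015 TiB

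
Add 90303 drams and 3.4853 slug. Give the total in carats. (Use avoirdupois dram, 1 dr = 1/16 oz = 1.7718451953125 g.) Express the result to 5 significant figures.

90303 dr = 800015 ct and 3.4853 slug = 254321 ct.
800015 + 254321 ≈ 1.0543 × 10^6 ct.

1.0543 × 10^6 carats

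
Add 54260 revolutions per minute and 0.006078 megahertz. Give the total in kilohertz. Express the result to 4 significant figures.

6.982 kilohertz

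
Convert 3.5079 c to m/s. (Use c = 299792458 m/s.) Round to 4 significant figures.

1 speed of light = 2.99792e+8 m/s.
3.5079 × 2.99792e+8 ≈ 1.052e+9 m/s.

1.052e+9 m/s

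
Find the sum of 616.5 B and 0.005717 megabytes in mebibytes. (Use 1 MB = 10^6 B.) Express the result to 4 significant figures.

0.006040 MiB

616.5 B = 0.000587940 MiB and 0.005717 MB = 0.00545216 MiB.
0.000587940 + 0.00545216 ≈ 0.006040 MiB.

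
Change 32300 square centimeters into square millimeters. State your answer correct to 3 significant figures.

3.23e+6 square millimeters

1 square centimeter = 100.000 mm².
Then 32300 × 100.000 ≈ 3.23e+6 mm².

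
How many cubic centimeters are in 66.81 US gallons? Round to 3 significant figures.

253000 cubic centimeters

1 US gal = 3785.41 cubic centimeters.
So 66.81 × 3785.41 ≈ 253000 cm³.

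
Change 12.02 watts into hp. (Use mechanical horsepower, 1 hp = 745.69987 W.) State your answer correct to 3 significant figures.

0.0161 horsepower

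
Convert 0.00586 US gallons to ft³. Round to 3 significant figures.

1 US gallon = 0.133681 ft³.
0.00586 × 0.133681 ≈ 0.000783 ft³.

0.000783 ft³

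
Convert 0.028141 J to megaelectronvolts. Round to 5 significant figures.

1.7564e+11 MeV

1 J = 6.24151e+12 MeV.
0.028141 × 6.24151e+12 ≈ 1.7564e+11 MeV.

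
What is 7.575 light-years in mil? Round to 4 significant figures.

1 light-year = 3.72470e+20 mils.
7.575 × 3.72470e+20 ≈ 2.821e+21 mil.

2.821e+21 mils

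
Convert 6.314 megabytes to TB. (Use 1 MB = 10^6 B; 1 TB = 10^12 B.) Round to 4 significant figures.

6.314 × 10^-6 terabytes

1 megabyte = 1.00000 × 10^-6 TB.
So 6.314 × 1.00000 × 10^-6 ≈ 6.314 × 10^-6 TB.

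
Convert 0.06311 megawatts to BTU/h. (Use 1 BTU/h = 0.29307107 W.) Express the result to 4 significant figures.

1 megawatt = 3.41214 × 10^6 BTU/h.
Thus 0.06311 × 3.41214 × 10^6 ≈ 215300 BTU/h.

215300 BTU per hour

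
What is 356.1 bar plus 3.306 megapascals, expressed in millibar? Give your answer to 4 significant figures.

356.1 bar = 356100 mbar and 3.306 MPa = 33060.0 mbar.
356100 + 33060.0 ≈ 389200 mbar.

389200 mbar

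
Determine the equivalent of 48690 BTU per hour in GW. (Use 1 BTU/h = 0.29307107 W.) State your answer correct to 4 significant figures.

1.427 × 10^-5 GW

1 BTU/h = 2.93071 × 10^-10 GW.
Then 48690 × 2.93071 × 10^-10 ≈ 1.427 × 10^-5 GW.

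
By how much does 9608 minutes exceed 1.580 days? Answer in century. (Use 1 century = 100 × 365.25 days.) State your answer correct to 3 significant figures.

0.000139 centuries

9608 min = 0.000182675 century and 1.580 d = 4.32580e-5 century.
0.000182675 − 4.32580e-5 ≈ 0.000139 century.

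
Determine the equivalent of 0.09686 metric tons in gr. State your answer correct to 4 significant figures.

1.495 × 10^6 gr

1 t = 1.54324 × 10^7 gr.
So 0.09686 × 1.54324 × 10^7 ≈ 1.495 × 10^6 gr.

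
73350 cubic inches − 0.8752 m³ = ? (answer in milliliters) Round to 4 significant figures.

73350 in³ = 1.20199 × 10^6 mL and 0.8752 m³ = 875200 mL.
1.20199 × 10^6 − 875200 ≈ 326800 mL.

326800 milliliters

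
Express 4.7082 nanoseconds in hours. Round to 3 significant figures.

1 nanosecond = 2.77778e-13 h.
4.7082 × 2.77778e-13 ≈ 1.31e-12 h.

1.31e-12 hours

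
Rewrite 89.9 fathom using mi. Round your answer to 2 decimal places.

1 fathom = 0.00113636 miles.
Then 89.9 × 0.00113636 ≈ 0.10 mi.

0.10 mi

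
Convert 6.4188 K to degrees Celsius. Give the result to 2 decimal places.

-266.73 °C

K = °C + 273.15.
Applying the formula gives -266.73 °C.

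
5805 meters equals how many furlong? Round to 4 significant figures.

28.86 furlong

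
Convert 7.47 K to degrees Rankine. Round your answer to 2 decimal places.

13.45 degrees Rankine

°R = K × 9/5.
Applying the formula gives 13.45 °R.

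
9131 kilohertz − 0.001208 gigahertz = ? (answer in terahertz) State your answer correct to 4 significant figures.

9131 kHz = 9.13100e-6 THz and 0.001208 GHz = 1.20800e-6 THz.
9.13100e-6 − 1.20800e-6 ≈ 7.923e-6 THz.

7.923e-6 THz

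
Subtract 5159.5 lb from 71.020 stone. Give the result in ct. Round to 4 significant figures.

-9.447e+6 carats

71.020 st = 2.25499e+6 ct and 5159.5 lb = 1.17015e+7 ct.
2.25499e+6 − 1.17015e+7 ≈ -9.447e+6 ct.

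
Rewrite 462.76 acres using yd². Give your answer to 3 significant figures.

2.24e+6 square yards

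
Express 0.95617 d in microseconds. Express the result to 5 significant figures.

1 d = 8.64000 × 10^10 μs.
Thus 0.95617 × 8.64000 × 10^10 ≈ 8.2613 × 10^10 μs.

8.2613 × 10^10 μs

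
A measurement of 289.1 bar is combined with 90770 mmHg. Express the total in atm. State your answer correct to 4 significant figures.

404.8 atm

289.1 bar = 285.320 atm and 90770 mmHg = 119.434 atm.
285.320 + 119.434 ≈ 404.8 atm.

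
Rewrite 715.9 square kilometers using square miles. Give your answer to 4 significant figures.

276.4 mi²

1 km² = 0.386102 square miles.
Thus 715.9 × 0.386102 ≈ 276.4 mi².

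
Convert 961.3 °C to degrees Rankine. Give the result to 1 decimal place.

°R = (°C + 273.15) × 9/5.
Applying the formula gives 2222.0 °R.

2222.0 degrees Rankine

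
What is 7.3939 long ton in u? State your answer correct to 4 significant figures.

1 long ton = 6.11878 × 10^29 u.
7.3939 × 6.11878 × 10^29 ≈ 4.524 × 10^30 u.

4.524 × 10^30 atomic mass units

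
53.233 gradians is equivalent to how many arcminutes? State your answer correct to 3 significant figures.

2870 arcmin

1 gradian = 54.0000 arcminutes.
Thus 53.233 × 54.0000 ≈ 2870 arcmin.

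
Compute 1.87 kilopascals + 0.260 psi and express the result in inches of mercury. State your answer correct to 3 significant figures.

1.08 inches of mercury

1.87 kPa = 0.552211 inHg and 0.260 psi = 0.529365 inHg.
0.552211 + 0.529365 ≈ 1.08 inHg.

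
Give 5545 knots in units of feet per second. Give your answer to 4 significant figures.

9359 ft/s

1 knot = 1.68781 ft/s.
Thus 5545 × 1.68781 ≈ 9359 ft/s.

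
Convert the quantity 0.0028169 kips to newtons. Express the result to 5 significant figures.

1 kip = 4448.22 N.
0.0028169 × 4448.22 ≈ 12.530 N.

12.530 N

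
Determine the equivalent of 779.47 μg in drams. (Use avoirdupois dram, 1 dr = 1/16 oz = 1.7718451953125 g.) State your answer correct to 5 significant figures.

0.00043992 drams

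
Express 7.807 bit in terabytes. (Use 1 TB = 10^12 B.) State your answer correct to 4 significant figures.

1 bit = 1.25000 × 10^-13 TB.
So 7.807 × 1.25000 × 10^-13 ≈ 9.759 × 10^-13 TB.

9.759 × 10^-13 terabytes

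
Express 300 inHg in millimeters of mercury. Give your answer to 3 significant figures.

7620 mmHg

1 inHg = 25.4000 mmHg.
So 300 × 25.4000 ≈ 7620 mmHg.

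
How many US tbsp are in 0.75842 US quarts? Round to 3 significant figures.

48.5 US tablespoons

1 US quart = 64.0000 US tablespoons.
So 0.75842 × 64.0000 ≈ 48.5 US tbsp.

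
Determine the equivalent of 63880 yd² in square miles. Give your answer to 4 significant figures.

0.02062 square miles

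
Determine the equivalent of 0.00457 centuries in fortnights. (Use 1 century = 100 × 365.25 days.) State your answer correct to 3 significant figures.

11.9 fortnight

1 century = 2608.93 fortnight.
Then 0.00457 × 2608.93 ≈ 11.9 fortnight.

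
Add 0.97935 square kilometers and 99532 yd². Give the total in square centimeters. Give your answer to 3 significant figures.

1.06e+10 square centimeters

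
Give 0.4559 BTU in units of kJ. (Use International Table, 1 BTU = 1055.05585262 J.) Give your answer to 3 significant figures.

0.481 kJ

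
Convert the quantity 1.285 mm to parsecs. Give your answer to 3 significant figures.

4.16 × 10^-20 pc

1 millimeter = 3.24078 × 10^-20 pc.
So 1.285 × 3.24078 × 10^-20 ≈ 4.16 × 10^-20 pc.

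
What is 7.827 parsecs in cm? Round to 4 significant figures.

1 pc = 3.08568 × 10^18 centimeters.
7.827 × 3.08568 × 10^18 ≈ 2.415 × 10^19 cm.

2.415 × 10^19 centimeters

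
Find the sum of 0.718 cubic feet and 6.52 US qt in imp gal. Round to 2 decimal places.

0.718 ft³ = 4.47230 imp gal and 6.52 US qt = 1.35726 imp gal.
4.47230 + 1.35726 ≈ 5.83 imp gal.

5.83 imperial gallons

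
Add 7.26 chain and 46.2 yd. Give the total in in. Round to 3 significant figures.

7410 in

7.26 chain = 5749.92 in and 46.2 yd = 1663.20 in.
5749.92 + 1663.20 ≈ 7410 in.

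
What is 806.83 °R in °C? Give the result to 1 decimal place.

175.1 degrees Celsius

°R = (°C + 273.15) × 9/5.
Applying the formula gives 175.1 °C.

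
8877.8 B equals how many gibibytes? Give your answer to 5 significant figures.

1 B = 9.31323e-10 GiB.
8877.8 × 9.31323e-10 ≈ 8.2681e-6 GiB.

8.2681e-6 GiB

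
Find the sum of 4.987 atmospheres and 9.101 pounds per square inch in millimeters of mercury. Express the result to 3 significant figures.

4260 millimeters of mercury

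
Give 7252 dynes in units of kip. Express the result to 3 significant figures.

1 dyne = 2.24809e-9 kip.
So 7252 × 2.24809e-9 ≈ 1.63e-5 kip.

1.63e-5 kips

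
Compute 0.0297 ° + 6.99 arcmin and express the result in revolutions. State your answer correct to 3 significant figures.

0.000406 rev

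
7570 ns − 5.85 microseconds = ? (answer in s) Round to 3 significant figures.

1.72 × 10^-6 seconds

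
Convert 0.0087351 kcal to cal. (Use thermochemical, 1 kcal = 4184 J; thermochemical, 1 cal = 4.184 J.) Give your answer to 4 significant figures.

1 kcal = 1000.00 calories.
0.0087351 × 1000.00 ≈ 8.735 cal.

8.735 cal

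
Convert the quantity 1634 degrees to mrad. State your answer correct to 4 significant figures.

28520 milliradians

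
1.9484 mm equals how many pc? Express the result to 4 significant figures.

1 millimeter = 3.24078e-20 pc.
1.9484 × 3.24078e-20 ≈ 6.314e-20 pc.

6.314e-20 parsecs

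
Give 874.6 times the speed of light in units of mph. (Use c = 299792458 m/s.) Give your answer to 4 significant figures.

1 speed of light = 6.70617 × 10^8 miles per hour.
So 874.6 × 6.70617 × 10^8 ≈ 5.865 × 10^11 mph.

5.865 × 10^11 miles per hour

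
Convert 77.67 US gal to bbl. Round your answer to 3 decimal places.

1 US gallon = 0.0238095 oil barrels.
So 77.67 × 0.0238095 ≈ 1.849 bbl.

1.849 bbl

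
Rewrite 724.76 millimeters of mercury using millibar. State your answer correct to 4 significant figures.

966.3 mbar

1 millimeter of mercury = 1.33322 mbar.
Thus 724.76 × 1.33322 ≈ 966.3 mbar.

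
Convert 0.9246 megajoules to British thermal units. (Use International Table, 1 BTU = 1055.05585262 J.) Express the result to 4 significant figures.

1 MJ = 947.817 BTU.
Thus 0.9246 × 947.817 ≈ 876.4 BTU.

876.4 BTU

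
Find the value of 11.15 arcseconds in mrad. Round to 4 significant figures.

0.05406 milliradians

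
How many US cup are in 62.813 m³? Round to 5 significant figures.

265500 US cups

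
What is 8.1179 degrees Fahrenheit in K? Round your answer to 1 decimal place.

259.9 kelvins

K = (°F + 459.67) × 5/9.
Applying the formula gives 259.9 K.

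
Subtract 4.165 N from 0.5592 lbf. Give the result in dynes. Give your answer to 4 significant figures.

0.5592 lbf = 248745 dyn and 4.165 N = 416500 dyn.
248745 − 416500 ≈ -167800 dyn.

-167800 dyn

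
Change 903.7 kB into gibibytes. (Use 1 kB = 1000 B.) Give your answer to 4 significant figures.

1 kB = 9.31323 × 10^-7 GiB.
So 903.7 × 9.31323 × 10^-7 ≈ 0.0008416 GiB.

0.0008416 GiB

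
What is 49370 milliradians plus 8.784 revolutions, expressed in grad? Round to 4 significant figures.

6657 grad

49370 mrad = 3142.99 grad and 8.784 rev = 3513.60 grad.
3142.99 + 3513.60 ≈ 6657 grad.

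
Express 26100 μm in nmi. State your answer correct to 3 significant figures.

1 μm = 5.39957 × 10^-10 nmi.
So 26100 × 5.39957 × 10^-10 ≈ 1.41 × 10^-5 nmi.

1.41 × 10^-5 nmi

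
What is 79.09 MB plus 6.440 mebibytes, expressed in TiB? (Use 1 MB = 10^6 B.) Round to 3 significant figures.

7.81e-5 TiB

79.09 MB = 7.19319e-5 TiB and 6.440 MiB = 6.14166e-6 TiB.
7.19319e-5 + 6.14166e-6 ≈ 7.81e-5 TiB.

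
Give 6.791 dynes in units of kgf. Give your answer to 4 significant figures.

6.925e-6 kilograms-force

1 dyn = 1.01972e-6 kgf.
6.791 × 1.01972e-6 ≈ 6.925e-6 kgf.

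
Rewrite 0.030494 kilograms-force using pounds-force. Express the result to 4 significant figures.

0.06723 lbf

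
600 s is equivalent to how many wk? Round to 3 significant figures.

1 s = 1.65344e-6 weeks.
Thus 600 × 1.65344e-6 ≈ 0.000992 wk.

0.000992 wk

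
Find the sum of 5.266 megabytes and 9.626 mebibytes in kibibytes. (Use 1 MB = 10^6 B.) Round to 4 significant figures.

15000 kibibytes

5.266 MB = 5142.58 KiB and 9.626 MiB = 9857.02 KiB.
5142.58 + 9857.02 ≈ 15000 KiB.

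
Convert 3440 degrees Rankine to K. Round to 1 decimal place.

1911.1 kelvins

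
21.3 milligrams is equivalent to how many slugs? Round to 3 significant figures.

1.46e-6 slug

1 milligram = 6.85218e-8 slug.
Then 21.3 × 6.85218e-8 ≈ 1.46e-6 slug.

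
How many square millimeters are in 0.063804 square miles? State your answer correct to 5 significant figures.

1.6525e+11 mm²

1 square mile = 2.58999e+12 square millimeters.
Then 0.063804 × 2.58999e+12 ≈ 1.6525e+11 mm².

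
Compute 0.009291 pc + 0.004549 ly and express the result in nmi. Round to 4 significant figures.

1.780 × 10^11 nmi

0.009291 pc = 1.54800 × 10^11 nmi and 0.004549 ly = 2.32380 × 10^10 nmi.
1.54800 × 10^11 + 2.32380 × 10^10 ≈ 1.780 × 10^11 nmi.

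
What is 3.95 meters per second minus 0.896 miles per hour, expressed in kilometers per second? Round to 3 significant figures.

0.00355 km/s

3.95 m/s = 0.00395000 km/s and 0.896 mph = 0.000400548 km/s.
0.00395000 − 0.000400548 ≈ 0.00355 km/s.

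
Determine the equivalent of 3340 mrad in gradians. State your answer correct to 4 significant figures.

212.6 grad

1 mrad = 0.0636620 grad.
Then 3340 × 0.0636620 ≈ 212.6 grad.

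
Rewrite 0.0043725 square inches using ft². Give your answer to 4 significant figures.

1 square inch = 0.00694444 ft².
0.0043725 × 0.00694444 ≈ 3.036 × 10^-5 ft².

3.036 × 10^-5 ft²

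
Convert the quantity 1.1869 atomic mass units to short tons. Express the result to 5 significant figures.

2.1725 × 10^-30 short ton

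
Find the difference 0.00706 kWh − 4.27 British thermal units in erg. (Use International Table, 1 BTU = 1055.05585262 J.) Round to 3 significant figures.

0.00706 kWh = 2.54160e+11 erg and 4.27 BTU = 4.50509e+10 erg.
2.54160e+11 − 4.50509e+10 ≈ 2.09e+11 erg.

2.09e+11 erg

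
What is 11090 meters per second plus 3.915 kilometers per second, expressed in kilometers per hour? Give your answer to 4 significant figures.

54020 km/h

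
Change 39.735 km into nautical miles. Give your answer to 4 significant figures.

21.46 nautical miles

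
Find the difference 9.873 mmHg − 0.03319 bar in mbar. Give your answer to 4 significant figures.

-20.03 mbar

9.873 mmHg = 13.1629 mbar and 0.03319 bar = 33.1900 mbar.
13.1629 − 33.1900 ≈ -20.03 mbar.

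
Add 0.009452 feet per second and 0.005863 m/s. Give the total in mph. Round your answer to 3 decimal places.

0.020 mph

0.009452 ft/s = 0.00644455 mph and 0.005863 m/s = 0.0131152 mph.
0.00644455 + 0.0131152 ≈ 0.020 mph.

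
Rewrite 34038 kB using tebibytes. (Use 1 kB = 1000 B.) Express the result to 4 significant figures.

1 kB = 9.09495e-10 TiB.
Then 34038 × 9.09495e-10 ≈ 3.096e-5 TiB.

3.096e-5 TiB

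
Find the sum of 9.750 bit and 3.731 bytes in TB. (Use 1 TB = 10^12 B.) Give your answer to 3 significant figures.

9.750 bit = 1.21875 × 10^-12 TB and 3.731 B = 3.73100 × 10^-12 TB.
1.21875 × 10^-12 + 3.73100 × 10^-12 ≈ 4.95 × 10^-12 TB.

4.95 × 10^-12 TB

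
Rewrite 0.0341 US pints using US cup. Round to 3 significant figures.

0.0682 US cup

1 US pint = 2.00000 US cups.
So 0.0341 × 2.00000 ≈ 0.0682 US cup.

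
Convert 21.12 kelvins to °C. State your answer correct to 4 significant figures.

-252.0 °C

K = °C + 273.15.
Applying the formula gives -252.0 °C.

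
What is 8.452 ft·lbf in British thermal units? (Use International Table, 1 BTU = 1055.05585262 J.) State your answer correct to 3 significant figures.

0.0109 British thermal units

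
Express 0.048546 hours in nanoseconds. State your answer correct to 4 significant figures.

1.748e+11 nanoseconds

1 hour = 3.60000e+12 nanoseconds.
So 0.048546 × 3.60000e+12 ≈ 1.748e+11 ns.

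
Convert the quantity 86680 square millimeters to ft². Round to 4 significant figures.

0.9330 ft²

1 mm² = 1.07639e-5 ft².
86680 × 1.07639e-5 ≈ 0.9330 ft².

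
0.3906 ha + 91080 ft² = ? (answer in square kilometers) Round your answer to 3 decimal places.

0.3906 ha = 0.00390600 km² and 91080 ft² = 0.00846161 km².
0.00390600 + 0.00846161 ≈ 0.012 km².

0.012 km²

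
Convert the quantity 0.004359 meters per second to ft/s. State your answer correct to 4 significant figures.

0.01430 feet per second

1 meter per second = 3.28084 ft/s.
0.004359 × 3.28084 ≈ 0.01430 ft/s.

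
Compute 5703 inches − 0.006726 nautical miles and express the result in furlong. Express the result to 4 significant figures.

0.6582 furlong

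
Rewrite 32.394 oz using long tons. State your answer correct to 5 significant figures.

0.00090385 long tons

1 oz = 2.79018e-5 long tons.
So 32.394 × 2.79018e-5 ≈ 0.00090385 long ton.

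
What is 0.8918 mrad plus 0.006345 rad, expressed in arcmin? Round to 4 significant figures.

0.8918 mrad = 3.06578 arcmin and 0.006345 rad = 21.8125 arcmin.
3.06578 + 21.8125 ≈ 24.88 arcmin.

24.88 arcmin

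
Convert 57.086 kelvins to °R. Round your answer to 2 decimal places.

°R = K × 9/5.
Applying the formula gives 102.75 °R.

102.75 °R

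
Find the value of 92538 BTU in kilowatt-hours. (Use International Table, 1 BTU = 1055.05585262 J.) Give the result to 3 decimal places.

1 BTU = 0.000293071 kWh.
Then 92538 × 0.000293071 ≈ 27.120 kWh.

27.120 kWh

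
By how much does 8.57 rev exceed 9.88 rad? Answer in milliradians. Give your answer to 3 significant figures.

44000 milliradians

8.57 rev = 53846.9 mrad and 9.88 rad = 9880.00 mrad.
53846.9 − 9880.00 ≈ 44000 mrad.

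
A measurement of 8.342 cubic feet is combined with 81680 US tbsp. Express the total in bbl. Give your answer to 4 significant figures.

9.082 bbl

8.342 ft³ = 1.4857737 bbl and 81680 US tbsp = 7.5967262 bbl.
1.4857737 + 7.5967262 ≈ 9.082 bbl.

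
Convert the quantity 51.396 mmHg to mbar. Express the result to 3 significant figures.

68.5 mbar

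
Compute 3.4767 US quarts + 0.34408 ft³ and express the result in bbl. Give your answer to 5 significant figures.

3.4767 US qt = 0.0206946 bbl and 0.34408 ft³ = 0.0612833 bbl.
0.0206946 + 0.0612833 ≈ 0.081978 bbl.

0.081978 bbl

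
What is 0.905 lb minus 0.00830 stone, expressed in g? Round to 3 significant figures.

0.905 lb = 410.501 g and 0.00830 st = 52.7074 g.
410.501 − 52.7074 ≈ 358 g.

358 grams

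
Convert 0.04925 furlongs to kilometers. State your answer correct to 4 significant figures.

0.009908 kilometers

1 furlong = 0.201168 km.
Thus 0.04925 × 0.201168 ≈ 0.009908 km.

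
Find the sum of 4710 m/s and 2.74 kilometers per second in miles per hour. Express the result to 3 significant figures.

16700 miles per hour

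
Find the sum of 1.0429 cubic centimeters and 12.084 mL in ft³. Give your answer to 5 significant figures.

0.00046357 ft³

1.0429 cm³ = 3.68297e-5 ft³ and 12.084 mL = 0.000426742 ft³.
3.68297e-5 + 0.000426742 ≈ 0.00046357 ft³.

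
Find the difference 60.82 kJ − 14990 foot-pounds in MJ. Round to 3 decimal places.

60.82 kJ = 0.0608200 MJ and 14990 ft·lbf = 0.0203237 MJ.
0.0608200 − 0.0203237 ≈ 0.040 MJ.

0.040 MJ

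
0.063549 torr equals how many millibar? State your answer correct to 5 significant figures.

0.084725 mbar

1 torr = 1.33322 millibar.
Thus 0.063549 × 1.33322 ≈ 0.084725 mbar.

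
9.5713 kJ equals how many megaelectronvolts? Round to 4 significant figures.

1 kJ = 6.24151 × 10^15 MeV.
9.5713 × 6.24151 × 10^15 ≈ 5.974 × 10^16 MeV.

5.974 × 10^16 megaelectronvolts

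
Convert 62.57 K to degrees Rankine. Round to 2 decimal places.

112.63 degrees Rankine

°R = K × 9/5.
Applying the formula gives 112.63 °R.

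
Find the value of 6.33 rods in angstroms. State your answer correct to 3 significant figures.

1 rod = 5.02920e+10 angstroms.
Thus 6.33 × 5.02920e+10 ≈ 3.18e+11 Å.

3.18e+11 Å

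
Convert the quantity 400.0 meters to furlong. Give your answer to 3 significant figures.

1.99 furlong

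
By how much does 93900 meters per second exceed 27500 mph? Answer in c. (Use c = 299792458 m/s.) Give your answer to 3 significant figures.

0.000272 times the speed of light

93900 m/s = 0.000313217 c and 27500 mph = 4.10070e-5 c.
0.000313217 − 4.10070e-5 ≈ 0.000272 c.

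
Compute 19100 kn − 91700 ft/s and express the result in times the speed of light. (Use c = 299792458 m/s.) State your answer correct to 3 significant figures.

-6.05 × 10^-5 c

19100 kn = 3.27756 × 10^-5 c and 91700 ft/s = 9.32317 × 10^-5 c.
3.27756 × 10^-5 − 9.32317 × 10^-5 ≈ -6.05 × 10^-5 c.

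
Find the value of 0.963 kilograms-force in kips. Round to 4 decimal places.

0.0021 kip

1 kilogram-force = 0.00220462 kips.
0.963 × 0.00220462 ≈ 0.0021 kip.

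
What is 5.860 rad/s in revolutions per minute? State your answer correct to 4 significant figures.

55.96 revolutions per minute

1 rad/s = 9.54930 rpm.
Then 5.860 × 9.54930 ≈ 55.96 rpm.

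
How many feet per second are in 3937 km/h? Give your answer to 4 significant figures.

3588 feet per second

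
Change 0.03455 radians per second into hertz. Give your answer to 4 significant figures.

1 rad/s = 0.159155 Hz.
0.03455 × 0.159155 ≈ 0.005499 Hz.

0.005499 hertz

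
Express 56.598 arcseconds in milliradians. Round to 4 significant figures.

1 arcsec = 0.00484814 mrad.
Then 56.598 × 0.00484814 ≈ 0.2744 mrad.

0.2744 milliradians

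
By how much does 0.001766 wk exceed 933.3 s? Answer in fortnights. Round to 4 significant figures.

0.0001114 fortnights

0.001766 wk = 0.000883000 fortnight and 933.3 s = 0.000771577 fortnight.
0.000883000 − 0.000771577 ≈ 0.0001114 fortnight.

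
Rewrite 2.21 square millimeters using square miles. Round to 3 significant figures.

8.53e-13 square miles

1 mm² = 3.86102e-13 square miles.
Thus 2.21 × 3.86102e-13 ≈ 8.53e-13 mi².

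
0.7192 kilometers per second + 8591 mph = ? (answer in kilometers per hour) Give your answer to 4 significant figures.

16410 km/h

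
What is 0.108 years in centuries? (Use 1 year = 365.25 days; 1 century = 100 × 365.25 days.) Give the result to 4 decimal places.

1 year = 0.0100000 century.
Thus 0.108 × 0.0100000 ≈ 0.0011 century.

0.0011 centuries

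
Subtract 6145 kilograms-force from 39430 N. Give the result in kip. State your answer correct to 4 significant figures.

-4.683 kips

39430 N = 8.86422 kip and 6145 kgf = 13.5474 kip.
8.86422 − 13.5474 ≈ -4.683 kip.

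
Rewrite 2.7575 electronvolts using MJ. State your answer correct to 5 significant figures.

4.4180e-25 megajoules

1 eV = 1.60218e-25 MJ.
2.7575 × 1.60218e-25 ≈ 4.4180e-25 MJ.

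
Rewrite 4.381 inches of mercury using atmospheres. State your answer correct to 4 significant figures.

1 inHg = 0.0334211 atmospheres.
Thus 4.381 × 0.0334211 ≈ 0.1464 atm.

0.1464 atm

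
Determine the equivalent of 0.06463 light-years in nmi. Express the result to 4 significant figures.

1 ly = 5.10839 × 10^12 nmi.
Then 0.06463 × 5.10839 × 10^12 ≈ 3.302 × 10^11 nmi.

3.302 × 10^11 nautical miles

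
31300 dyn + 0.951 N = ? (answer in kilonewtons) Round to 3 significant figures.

31300 dyn = 0.000313000 kN and 0.951 N = 0.000951000 kN.
0.000313000 + 0.000951000 ≈ 0.00126 kN.

0.00126 kilonewtons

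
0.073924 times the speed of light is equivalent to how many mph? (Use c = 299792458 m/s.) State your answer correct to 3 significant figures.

4.96 × 10^7 mph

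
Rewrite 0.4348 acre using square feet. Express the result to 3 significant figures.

1 acre = 43560.0 ft².
Then 0.4348 × 43560.0 ≈ 18900 ft².

18900 square feet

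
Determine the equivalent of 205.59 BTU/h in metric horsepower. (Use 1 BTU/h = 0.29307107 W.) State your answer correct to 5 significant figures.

0.081921 metric horsepower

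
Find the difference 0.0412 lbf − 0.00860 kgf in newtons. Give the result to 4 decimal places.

0.0989 N

0.0412 lbf = 0.183267 N and 0.00860 kgf = 0.0843372 N.
0.183267 − 0.0843372 ≈ 0.0989 N.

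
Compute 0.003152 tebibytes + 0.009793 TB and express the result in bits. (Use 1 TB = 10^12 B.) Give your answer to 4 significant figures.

1.061 × 10^11 bits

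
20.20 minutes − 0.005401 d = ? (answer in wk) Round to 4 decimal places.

0.0012 wk

20.20 min = 0.00200397 wk and 0.005401 d = 0.000771571 wk.
0.00200397 − 0.000771571 ≈ 0.0012 wk.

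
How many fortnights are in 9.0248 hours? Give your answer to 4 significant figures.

1 h = 0.00297619 fortnights.
Thus 9.0248 × 0.00297619 ≈ 0.02686 fortnight.

0.02686 fortnights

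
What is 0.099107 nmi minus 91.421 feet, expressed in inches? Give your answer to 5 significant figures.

6129.2 inches

0.099107 nmi = 7226.23 in and 91.421 ft = 1097.05 in.
7226.23 − 1097.05 ≈ 6129.2 in.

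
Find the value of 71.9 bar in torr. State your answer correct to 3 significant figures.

53900 torr

1 bar = 750.062 torr.
71.9 × 750.062 ≈ 53900 torr.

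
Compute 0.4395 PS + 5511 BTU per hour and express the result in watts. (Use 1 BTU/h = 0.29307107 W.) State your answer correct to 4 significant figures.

0.4395 PS = 323.252 W and 5511 BTU/h = 1615.11 W.
323.252 + 1615.11 ≈ 1938 W.

1938 W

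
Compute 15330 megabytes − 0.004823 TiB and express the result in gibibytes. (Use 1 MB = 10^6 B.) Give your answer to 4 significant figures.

9.338 GiB

15330 MB = 14.2772 GiB and 0.004823 TiB = 4.93875 GiB.
14.2772 − 4.93875 ≈ 9.338 GiB.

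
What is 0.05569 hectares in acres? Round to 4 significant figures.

0.1376 acres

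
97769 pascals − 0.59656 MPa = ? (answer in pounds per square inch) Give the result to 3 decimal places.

-72.344 psi

97769 Pa = 14.18019 psi and 0.59656 MPa = 86.52371 psi.
14.18019 − 86.52371 ≈ -72.344 psi.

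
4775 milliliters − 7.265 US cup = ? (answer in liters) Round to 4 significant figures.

4775 mL = 4.77500 L and 7.265 US cup = 1.71881 L.
4.77500 − 1.71881 ≈ 3.056 L.

3.056 L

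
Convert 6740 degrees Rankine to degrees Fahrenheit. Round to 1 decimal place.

°R = °F + 459.67.
Applying the formula gives 6280.3 °F.

6280.3 degrees Fahrenheit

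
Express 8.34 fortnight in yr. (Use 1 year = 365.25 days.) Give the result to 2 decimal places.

0.32 years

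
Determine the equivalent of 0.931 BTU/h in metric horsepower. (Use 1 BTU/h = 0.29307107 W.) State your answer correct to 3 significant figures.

0.000371 PS

1 BTU per hour = 0.000398466 metric horsepower.
0.931 × 0.000398466 ≈ 0.000371 PS.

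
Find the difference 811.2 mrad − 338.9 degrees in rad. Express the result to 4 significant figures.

-5.104 rad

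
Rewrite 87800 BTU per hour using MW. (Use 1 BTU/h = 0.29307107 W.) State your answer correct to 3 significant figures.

1 BTU/h = 2.93071 × 10^-7 megawatts.
87800 × 2.93071 × 10^-7 ≈ 0.0257 MW.

0.0257 MW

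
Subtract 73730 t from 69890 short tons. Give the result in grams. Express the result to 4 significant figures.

69890 short ton = 6.34031 × 10^10 g and 73730 t = 7.37300 × 10^10 g.
6.34031 × 10^10 − 7.37300 × 10^10 ≈ -1.033 × 10^10 g.

-1.033 × 10^10 grams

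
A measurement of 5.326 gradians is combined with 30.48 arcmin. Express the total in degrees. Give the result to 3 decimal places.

5.326 grad = 4.79340 ° and 30.48 arcmin = 0.508000 °.
4.79340 + 0.508000 ≈ 5.301 °.

5.301 °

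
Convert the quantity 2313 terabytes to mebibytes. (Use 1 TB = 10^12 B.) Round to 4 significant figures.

1 terabyte = 953674 mebibytes.
Then 2313 × 953674 ≈ 2.206e+9 MiB.

2.206e+9 mebibytes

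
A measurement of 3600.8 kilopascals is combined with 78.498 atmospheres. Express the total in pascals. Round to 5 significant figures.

1.1555e+7 pascals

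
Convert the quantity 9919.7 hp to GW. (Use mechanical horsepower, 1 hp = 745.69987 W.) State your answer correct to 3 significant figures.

1 horsepower = 7.45700 × 10^-7 GW.
9919.7 × 7.45700 × 10^-7 ≈ 0.00740 GW.

0.00740 GW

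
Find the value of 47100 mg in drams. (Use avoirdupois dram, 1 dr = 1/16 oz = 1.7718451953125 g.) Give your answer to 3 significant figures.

1 mg = 0.000564383 dr.
47100 × 0.000564383 ≈ 26.6 dr.

26.6 dr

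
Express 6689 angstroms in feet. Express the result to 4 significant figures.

1 angstrom = 3.28084 × 10^-10 ft.
Thus 6689 × 3.28084 × 10^-10 ≈ 2.195 × 10^-6 ft.

2.195 × 10^-6 ft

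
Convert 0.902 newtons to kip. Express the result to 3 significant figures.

1 newton = 0.000224809 kip.
So 0.902 × 0.000224809 ≈ 0.000203 kip.

0.000203 kips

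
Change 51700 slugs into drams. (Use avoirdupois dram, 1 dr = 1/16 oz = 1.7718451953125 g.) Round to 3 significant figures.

4.26 × 10^8 dr

1 slug = 8236.56 dr.
Thus 51700 × 8236.56 ≈ 4.26 × 10^8 dr.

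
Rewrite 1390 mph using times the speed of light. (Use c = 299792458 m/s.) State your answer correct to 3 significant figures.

2.07e-6 c

1 mile per hour = 1.49116e-9 times the speed of light.
Thus 1390 × 1.49116e-9 ≈ 2.07e-6 c.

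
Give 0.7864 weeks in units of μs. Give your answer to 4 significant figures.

4.756e+11 μs

1 wk = 6.04800e+11 microseconds.
So 0.7864 × 6.04800e+11 ≈ 4.756e+11 μs.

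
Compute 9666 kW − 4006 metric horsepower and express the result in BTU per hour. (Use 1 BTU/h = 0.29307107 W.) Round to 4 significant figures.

2.293e+7 BTU/h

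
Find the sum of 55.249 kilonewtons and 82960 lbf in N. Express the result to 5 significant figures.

424270 N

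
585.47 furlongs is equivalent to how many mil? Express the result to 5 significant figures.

4.6369e+9 mil

1 furlong = 7.92000e+6 mils.
Thus 585.47 × 7.92000e+6 ≈ 4.6369e+9 mil.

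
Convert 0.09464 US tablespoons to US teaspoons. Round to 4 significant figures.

0.2839 US tsp

1 US tablespoon = 3.00000 US tsp.
0.09464 × 3.00000 ≈ 0.2839 US tsp.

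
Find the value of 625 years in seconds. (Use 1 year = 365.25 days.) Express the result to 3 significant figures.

1.97 × 10^10 seconds

1 year = 3.15576 × 10^7 seconds.
So 625 × 3.15576 × 10^7 ≈ 1.97 × 10^10 s.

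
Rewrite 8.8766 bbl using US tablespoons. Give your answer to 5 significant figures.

95441 US tablespoons

1 oil barrel = 10752.0 US tbsp.
Thus 8.8766 × 10752.0 ≈ 95441 US tbsp.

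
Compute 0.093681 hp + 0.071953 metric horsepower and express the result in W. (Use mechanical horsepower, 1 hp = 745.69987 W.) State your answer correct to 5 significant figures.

122.78 watts

0.093681 hp = 69.8579 W and 0.071953 PS = 52.9213 W.
69.8579 + 52.9213 ≈ 122.78 W.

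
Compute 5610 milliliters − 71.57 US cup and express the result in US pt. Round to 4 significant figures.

5610 mL = 11.8560 US pt and 71.57 US cup = 35.7850 US pt.
11.8560 − 35.7850 ≈ -23.93 US pt.

-23.93 US pt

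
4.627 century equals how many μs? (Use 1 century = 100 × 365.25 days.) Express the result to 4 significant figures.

1.460e+16 μs

1 century = 3.15576e+15 microseconds.
So 4.627 × 3.15576e+15 ≈ 1.460e+16 μs.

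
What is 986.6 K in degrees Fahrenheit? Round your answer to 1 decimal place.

K = (°F + 459.67) × 5/9.
Applying the formula gives 1316.2 °F.

1316.2 °F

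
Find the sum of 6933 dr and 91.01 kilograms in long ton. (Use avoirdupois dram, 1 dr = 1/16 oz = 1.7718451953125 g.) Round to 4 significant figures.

0.1017 long tons

6933 dr = 0.0120902 long ton and 91.01 kg = 0.0895726 long ton.
0.0120902 + 0.0895726 ≈ 0.1017 long ton.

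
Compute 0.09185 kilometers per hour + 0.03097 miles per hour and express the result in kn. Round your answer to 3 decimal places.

0.077 kn

0.09185 km/h = 0.0495950 kn and 0.03097 mph = 0.0269122 kn.
0.0495950 + 0.0269122 ≈ 0.077 kn.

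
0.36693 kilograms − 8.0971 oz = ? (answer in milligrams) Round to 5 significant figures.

0.36693 kg = 366930 mg and 8.0971 oz = 229549 mg.
366930 − 229549 ≈ 137380 mg.

137380 milligrams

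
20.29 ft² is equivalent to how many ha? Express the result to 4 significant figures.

1 square foot = 9.29030e-6 ha.
Thus 20.29 × 9.29030e-6 ≈ 0.0001885 ha.

0.0001885 ha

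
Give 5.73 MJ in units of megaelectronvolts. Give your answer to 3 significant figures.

3.58 × 10^19 megaelectronvolts

1 MJ = 6.24151 × 10^18 MeV.
5.73 × 6.24151 × 10^18 ≈ 3.58 × 10^19 MeV.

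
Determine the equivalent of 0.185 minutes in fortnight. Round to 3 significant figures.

1 min = 4.96032 × 10^-5 fortnight.
So 0.185 × 4.96032 × 10^-5 ≈ 9.18 × 10^-6 fortnight.

9.18 × 10^-6 fortnights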